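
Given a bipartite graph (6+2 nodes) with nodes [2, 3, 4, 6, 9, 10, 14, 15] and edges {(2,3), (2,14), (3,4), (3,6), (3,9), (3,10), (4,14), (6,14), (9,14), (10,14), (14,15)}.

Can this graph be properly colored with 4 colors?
Yes, G is 4-colorable

A valid 4-coloring: color 1: [3, 14]; color 2: [2, 4, 6, 9, 10, 15].
(χ(G) = 2 ≤ 4.)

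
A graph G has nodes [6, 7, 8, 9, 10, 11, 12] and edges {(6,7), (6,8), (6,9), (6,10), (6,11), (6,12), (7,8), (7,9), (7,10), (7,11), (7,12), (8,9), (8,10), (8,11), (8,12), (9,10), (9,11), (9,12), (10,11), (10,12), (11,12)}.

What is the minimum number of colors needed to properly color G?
Clique number ω(G) = 7 (lower bound: χ ≥ ω).
The clique on [6, 7, 8, 9, 10, 11, 12] has size 7, forcing χ ≥ 7, and the coloring below uses 7 colors, so χ(G) = 7.
A valid 7-coloring: color 1: [7]; color 2: [6]; color 3: [12]; color 4: [8]; color 5: [9]; color 6: [10]; color 7: [11].

χ(G) = 7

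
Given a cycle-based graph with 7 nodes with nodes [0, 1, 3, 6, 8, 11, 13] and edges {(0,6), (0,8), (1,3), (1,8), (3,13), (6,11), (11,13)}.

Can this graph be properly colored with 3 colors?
Yes, G is 3-colorable

A valid 3-coloring: color 1: [0, 3, 11]; color 2: [6, 8, 13]; color 3: [1].
(χ(G) = 3 ≤ 3.)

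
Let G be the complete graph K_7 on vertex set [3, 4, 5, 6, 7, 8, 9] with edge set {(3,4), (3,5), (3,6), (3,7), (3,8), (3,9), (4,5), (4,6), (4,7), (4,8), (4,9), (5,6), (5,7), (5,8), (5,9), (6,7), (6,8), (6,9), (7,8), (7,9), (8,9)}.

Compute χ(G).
χ(G) = 7

Clique number ω(G) = 7 (lower bound: χ ≥ ω).
The clique on [3, 4, 5, 6, 7, 8, 9] has size 7, forcing χ ≥ 7, and the coloring below uses 7 colors, so χ(G) = 7.
A valid 7-coloring: color 1: [4]; color 2: [8]; color 3: [7]; color 4: [5]; color 5: [3]; color 6: [6]; color 7: [9].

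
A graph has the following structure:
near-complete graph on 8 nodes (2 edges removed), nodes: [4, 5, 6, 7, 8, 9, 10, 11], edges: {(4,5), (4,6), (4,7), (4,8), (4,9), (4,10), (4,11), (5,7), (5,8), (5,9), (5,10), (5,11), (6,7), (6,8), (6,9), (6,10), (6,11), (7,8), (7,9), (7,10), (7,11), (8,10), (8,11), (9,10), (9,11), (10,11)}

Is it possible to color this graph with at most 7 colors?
A valid 7-coloring: color 1: [11]; color 2: [7]; color 3: [10]; color 4: [4]; color 5: [5, 6]; color 6: [8, 9].
(χ(G) = 6 ≤ 7.)

Yes, G is 7-colorable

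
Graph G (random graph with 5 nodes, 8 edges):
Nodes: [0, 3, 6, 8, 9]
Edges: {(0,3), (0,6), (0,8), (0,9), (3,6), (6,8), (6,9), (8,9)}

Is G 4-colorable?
Yes, G is 4-colorable

A valid 4-coloring: color 1: [0]; color 2: [6]; color 3: [3, 8]; color 4: [9].
(χ(G) = 4 ≤ 4.)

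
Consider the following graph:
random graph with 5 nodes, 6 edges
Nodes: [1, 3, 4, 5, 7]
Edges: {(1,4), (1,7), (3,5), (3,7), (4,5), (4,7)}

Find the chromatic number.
Clique number ω(G) = 3 (lower bound: χ ≥ ω).
The clique on [1, 4, 7] has size 3, forcing χ ≥ 3, and the coloring below uses 3 colors, so χ(G) = 3.
A valid 3-coloring: color 1: [3, 4]; color 2: [5, 7]; color 3: [1].

χ(G) = 3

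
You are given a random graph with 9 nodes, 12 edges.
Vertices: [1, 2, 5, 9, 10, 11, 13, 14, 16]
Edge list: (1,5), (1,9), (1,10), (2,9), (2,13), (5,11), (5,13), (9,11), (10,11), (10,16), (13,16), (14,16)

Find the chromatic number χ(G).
Clique number ω(G) = 2 (lower bound: χ ≥ ω).
Odd cycle [13, 2, 9, 1, 5] needs 3 colors (χ ≥ 3).
The coloring below uses 3 colors, so χ(G) = 3.
A valid 3-coloring: color 1: [1, 11, 13, 14]; color 2: [5, 9, 10]; color 3: [2, 16].

χ(G) = 3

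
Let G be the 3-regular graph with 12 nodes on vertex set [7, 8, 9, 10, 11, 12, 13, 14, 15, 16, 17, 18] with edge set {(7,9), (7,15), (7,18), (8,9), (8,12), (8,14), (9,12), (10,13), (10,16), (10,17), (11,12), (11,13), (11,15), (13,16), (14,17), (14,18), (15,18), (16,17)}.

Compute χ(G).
χ(G) = 3

Clique number ω(G) = 3 (lower bound: χ ≥ ω).
The clique on [7, 15, 18] has size 3, forcing χ ≥ 3, and the coloring below uses 3 colors, so χ(G) = 3.
A valid 3-coloring: color 1: [7, 8, 10, 11]; color 2: [9, 14, 15, 16]; color 3: [12, 13, 17, 18].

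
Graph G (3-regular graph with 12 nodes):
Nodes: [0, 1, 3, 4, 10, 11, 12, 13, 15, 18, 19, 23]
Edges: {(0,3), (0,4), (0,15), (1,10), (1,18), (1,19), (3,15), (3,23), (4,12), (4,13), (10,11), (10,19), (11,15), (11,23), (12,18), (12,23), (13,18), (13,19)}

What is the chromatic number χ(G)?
Clique number ω(G) = 3 (lower bound: χ ≥ ω).
The clique on [0, 3, 15] has size 3, forcing χ ≥ 3, and the coloring below uses 3 colors, so χ(G) = 3.
A valid 3-coloring: color 1: [3, 10, 12, 13]; color 2: [4, 15, 18, 19, 23]; color 3: [0, 1, 11].

χ(G) = 3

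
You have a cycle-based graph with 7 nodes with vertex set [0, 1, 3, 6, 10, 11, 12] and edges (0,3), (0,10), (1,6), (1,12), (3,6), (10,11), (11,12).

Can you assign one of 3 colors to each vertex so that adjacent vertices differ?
Yes, G is 3-colorable

A valid 3-coloring: color 1: [1, 3, 11]; color 2: [0, 6, 12]; color 3: [10].
(χ(G) = 3 ≤ 3.)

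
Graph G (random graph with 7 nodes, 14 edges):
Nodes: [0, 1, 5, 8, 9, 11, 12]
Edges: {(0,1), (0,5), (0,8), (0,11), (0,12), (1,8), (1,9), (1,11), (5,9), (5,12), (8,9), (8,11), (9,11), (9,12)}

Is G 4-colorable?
Yes, G is 4-colorable

A valid 4-coloring: color 1: [0, 9]; color 2: [11, 12]; color 3: [5, 8]; color 4: [1].
(χ(G) = 4 ≤ 4.)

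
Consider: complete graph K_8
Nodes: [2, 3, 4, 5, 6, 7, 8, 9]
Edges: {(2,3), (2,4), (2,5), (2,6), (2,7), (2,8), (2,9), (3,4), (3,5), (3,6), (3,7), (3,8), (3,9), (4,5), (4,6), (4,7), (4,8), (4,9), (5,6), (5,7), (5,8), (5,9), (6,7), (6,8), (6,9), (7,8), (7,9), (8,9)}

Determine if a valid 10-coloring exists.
A valid 10-coloring: color 1: [7]; color 2: [6]; color 3: [3]; color 4: [9]; color 5: [4]; color 6: [5]; color 7: [2]; color 8: [8].
(χ(G) = 8 ≤ 10.)

Yes, G is 10-colorable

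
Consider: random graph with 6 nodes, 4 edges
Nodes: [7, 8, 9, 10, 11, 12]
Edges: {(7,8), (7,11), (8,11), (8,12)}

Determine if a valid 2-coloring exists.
No, G is not 2-colorable

The clique on vertices [7, 8, 11] has size 3 > 2, so it alone needs 3 colors.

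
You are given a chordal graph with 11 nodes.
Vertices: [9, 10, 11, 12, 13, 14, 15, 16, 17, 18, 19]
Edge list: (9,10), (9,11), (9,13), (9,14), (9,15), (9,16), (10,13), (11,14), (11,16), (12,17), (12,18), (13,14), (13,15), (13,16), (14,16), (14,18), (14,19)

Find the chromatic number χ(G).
χ(G) = 4

Clique number ω(G) = 4 (lower bound: χ ≥ ω).
The clique on [9, 11, 14, 16] has size 4, forcing χ ≥ 4, and the coloring below uses 4 colors, so χ(G) = 4.
A valid 4-coloring: color 1: [10, 12, 14, 15]; color 2: [9, 17, 18, 19]; color 3: [11, 13]; color 4: [16].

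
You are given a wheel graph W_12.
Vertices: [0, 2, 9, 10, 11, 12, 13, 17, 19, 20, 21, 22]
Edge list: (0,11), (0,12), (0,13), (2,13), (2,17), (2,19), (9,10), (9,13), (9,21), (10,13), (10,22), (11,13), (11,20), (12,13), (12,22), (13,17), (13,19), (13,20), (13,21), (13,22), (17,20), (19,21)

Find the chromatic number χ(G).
χ(G) = 4

Clique number ω(G) = 3 (lower bound: χ ≥ ω).
Odd cycle [11, 20, 17, 2, 19, 21, 9, 10, 22, 12, 0] needs 3 colors (χ ≥ 3).
Vertex 13 is adjacent to every vertex of [0, 2, 9, 10, 11, 12, 17, 19, 20, 21, 22], which already need 3 colors among themselves, so 13 needs a new color (χ ≥ 4).
The coloring below uses 4 colors, so χ(G) = 4.
A valid 4-coloring: color 1: [13]; color 2: [9, 11, 12, 17, 19]; color 3: [0, 2, 10, 20, 21]; color 4: [22].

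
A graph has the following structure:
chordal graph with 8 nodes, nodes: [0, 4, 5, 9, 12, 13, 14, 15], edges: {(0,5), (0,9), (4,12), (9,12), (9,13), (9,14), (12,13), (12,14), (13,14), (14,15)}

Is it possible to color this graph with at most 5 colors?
A valid 5-coloring: color 1: [4, 5, 9, 15]; color 2: [0, 12]; color 3: [14]; color 4: [13].
(χ(G) = 4 ≤ 5.)

Yes, G is 5-colorable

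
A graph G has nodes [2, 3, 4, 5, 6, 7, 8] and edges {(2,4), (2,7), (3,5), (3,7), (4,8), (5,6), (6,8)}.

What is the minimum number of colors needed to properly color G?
χ(G) = 3

Clique number ω(G) = 2 (lower bound: χ ≥ ω).
Odd cycle [7, 2, 4, 8, 6, 5, 3] needs 3 colors (χ ≥ 3).
The coloring below uses 3 colors, so χ(G) = 3.
A valid 3-coloring: color 1: [4, 5, 7]; color 2: [2, 3, 8]; color 3: [6].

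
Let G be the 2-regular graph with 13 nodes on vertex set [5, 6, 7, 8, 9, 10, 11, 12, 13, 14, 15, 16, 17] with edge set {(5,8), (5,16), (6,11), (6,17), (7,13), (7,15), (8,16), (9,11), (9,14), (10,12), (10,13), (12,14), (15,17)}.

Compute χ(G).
Clique number ω(G) = 3 (lower bound: χ ≥ ω).
The clique on [5, 8, 16] has size 3, forcing χ ≥ 3, and the coloring below uses 3 colors, so χ(G) = 3.
A valid 3-coloring: color 1: [6, 9, 12, 13, 15, 16]; color 2: [7, 8, 10, 11, 14, 17]; color 3: [5].

χ(G) = 3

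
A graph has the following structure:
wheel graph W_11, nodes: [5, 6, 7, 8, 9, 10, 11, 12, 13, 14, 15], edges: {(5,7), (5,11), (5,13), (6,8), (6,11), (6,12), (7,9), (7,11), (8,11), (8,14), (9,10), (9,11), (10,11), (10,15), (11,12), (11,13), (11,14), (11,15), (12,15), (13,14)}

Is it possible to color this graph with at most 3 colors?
A valid 3-coloring: color 1: [11]; color 2: [5, 6, 9, 14, 15]; color 3: [7, 8, 10, 12, 13].
(χ(G) = 3 ≤ 3.)

Yes, G is 3-colorable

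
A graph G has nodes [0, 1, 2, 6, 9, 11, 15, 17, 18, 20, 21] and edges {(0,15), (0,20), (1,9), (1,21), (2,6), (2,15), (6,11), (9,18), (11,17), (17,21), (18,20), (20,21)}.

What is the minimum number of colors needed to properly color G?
Clique number ω(G) = 2 (lower bound: χ ≥ ω).
Odd cycle [9, 1, 21, 20, 18] needs 3 colors (χ ≥ 3).
The coloring below uses 3 colors, so χ(G) = 3.
A valid 3-coloring: color 1: [6, 9, 15, 17, 20]; color 2: [0, 2, 11, 18, 21]; color 3: [1].

χ(G) = 3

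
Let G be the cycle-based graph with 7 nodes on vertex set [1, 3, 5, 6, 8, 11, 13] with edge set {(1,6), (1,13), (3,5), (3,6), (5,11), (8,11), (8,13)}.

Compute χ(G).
Clique number ω(G) = 2 (lower bound: χ ≥ ω).
Odd cycle [11, 5, 3, 6, 1, 13, 8] needs 3 colors (χ ≥ 3).
The coloring below uses 3 colors, so χ(G) = 3.
A valid 3-coloring: color 1: [3, 11, 13]; color 2: [5, 6, 8]; color 3: [1].

χ(G) = 3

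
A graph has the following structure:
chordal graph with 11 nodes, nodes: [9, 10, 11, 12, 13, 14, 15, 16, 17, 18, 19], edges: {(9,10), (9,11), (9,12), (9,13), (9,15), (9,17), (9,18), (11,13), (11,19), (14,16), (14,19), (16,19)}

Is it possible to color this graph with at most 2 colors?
No, G is not 2-colorable

The clique on vertices [14, 16, 19] has size 3 > 2, so it alone needs 3 colors.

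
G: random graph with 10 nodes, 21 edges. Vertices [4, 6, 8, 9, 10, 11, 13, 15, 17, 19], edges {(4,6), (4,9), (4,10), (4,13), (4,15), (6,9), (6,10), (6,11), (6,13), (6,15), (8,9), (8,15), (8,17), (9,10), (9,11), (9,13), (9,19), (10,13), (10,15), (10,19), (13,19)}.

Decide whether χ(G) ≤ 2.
The clique on vertices [4, 6, 9, 10, 13] has size 5 > 2, so it alone needs 5 colors.

No, G is not 2-colorable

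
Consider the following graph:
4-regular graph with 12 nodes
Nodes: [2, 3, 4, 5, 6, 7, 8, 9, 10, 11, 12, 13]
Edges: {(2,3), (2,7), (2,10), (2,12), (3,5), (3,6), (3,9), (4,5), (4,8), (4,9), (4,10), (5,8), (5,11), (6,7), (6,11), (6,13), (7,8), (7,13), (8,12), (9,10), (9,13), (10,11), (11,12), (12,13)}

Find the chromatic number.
Clique number ω(G) = 3 (lower bound: χ ≥ ω).
The clique on [4, 5, 8] has size 3, forcing χ ≥ 3, and the coloring below uses 3 colors, so χ(G) = 3.
A valid 3-coloring: color 1: [2, 6, 8, 9]; color 2: [3, 4, 11, 13]; color 3: [5, 7, 10, 12].

χ(G) = 3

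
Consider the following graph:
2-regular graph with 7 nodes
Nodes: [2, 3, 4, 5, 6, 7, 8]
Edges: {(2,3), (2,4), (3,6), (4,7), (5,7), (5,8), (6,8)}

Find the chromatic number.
Clique number ω(G) = 2 (lower bound: χ ≥ ω).
Odd cycle [6, 3, 2, 4, 7, 5, 8] needs 3 colors (χ ≥ 3).
The coloring below uses 3 colors, so χ(G) = 3.
A valid 3-coloring: color 1: [4, 5, 6]; color 2: [2, 7, 8]; color 3: [3].

χ(G) = 3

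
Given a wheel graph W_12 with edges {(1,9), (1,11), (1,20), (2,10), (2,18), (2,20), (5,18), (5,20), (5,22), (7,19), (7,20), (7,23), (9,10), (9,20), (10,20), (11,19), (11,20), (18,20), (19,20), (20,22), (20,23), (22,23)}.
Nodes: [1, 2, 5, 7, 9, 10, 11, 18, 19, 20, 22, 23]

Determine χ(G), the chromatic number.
χ(G) = 4

Clique number ω(G) = 3 (lower bound: χ ≥ ω).
Odd cycle [10, 2, 18, 5, 22, 23, 7, 19, 11, 1, 9] needs 3 colors (χ ≥ 3).
Vertex 20 is adjacent to every vertex of [1, 2, 5, 7, 9, 10, 11, 18, 19, 22, 23], which already need 3 colors among themselves, so 20 needs a new color (χ ≥ 4).
The coloring below uses 4 colors, so χ(G) = 4.
A valid 4-coloring: color 1: [20]; color 2: [1, 7, 10, 18, 22]; color 3: [2, 5, 9, 19, 23]; color 4: [11].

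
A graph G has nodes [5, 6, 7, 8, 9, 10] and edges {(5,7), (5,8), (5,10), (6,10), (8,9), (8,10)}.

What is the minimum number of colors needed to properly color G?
χ(G) = 3

Clique number ω(G) = 3 (lower bound: χ ≥ ω).
The clique on [5, 8, 10] has size 3, forcing χ ≥ 3, and the coloring below uses 3 colors, so χ(G) = 3.
A valid 3-coloring: color 1: [7, 9, 10]; color 2: [5, 6]; color 3: [8].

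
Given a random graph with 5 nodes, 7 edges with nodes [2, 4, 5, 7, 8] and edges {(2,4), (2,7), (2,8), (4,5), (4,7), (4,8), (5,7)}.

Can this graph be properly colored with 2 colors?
No, G is not 2-colorable

The clique on vertices [2, 4, 8] has size 3 > 2, so it alone needs 3 colors.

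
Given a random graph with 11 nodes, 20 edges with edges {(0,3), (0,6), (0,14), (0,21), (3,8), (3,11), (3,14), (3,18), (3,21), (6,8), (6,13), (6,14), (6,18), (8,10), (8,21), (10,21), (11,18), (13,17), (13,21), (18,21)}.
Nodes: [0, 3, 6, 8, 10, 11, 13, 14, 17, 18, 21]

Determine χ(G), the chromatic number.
Clique number ω(G) = 3 (lower bound: χ ≥ ω).
The clique on [3, 11, 18] has size 3, forcing χ ≥ 3, and the coloring below uses 3 colors, so χ(G) = 3.
A valid 3-coloring: color 1: [3, 6, 10, 17]; color 2: [11, 14, 21]; color 3: [0, 8, 13, 18].

χ(G) = 3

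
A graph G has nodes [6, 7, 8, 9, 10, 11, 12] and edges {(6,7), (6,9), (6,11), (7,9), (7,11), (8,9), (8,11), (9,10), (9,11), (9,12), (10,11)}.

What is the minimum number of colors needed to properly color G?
χ(G) = 4

Clique number ω(G) = 4 (lower bound: χ ≥ ω).
The clique on [6, 7, 9, 11] has size 4, forcing χ ≥ 4, and the coloring below uses 4 colors, so χ(G) = 4.
A valid 4-coloring: color 1: [9]; color 2: [11, 12]; color 3: [6, 8, 10]; color 4: [7].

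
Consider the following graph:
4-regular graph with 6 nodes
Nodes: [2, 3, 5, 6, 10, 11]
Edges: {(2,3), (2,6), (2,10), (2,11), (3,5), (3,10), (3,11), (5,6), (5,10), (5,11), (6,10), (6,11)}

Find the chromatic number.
χ(G) = 3

Clique number ω(G) = 3 (lower bound: χ ≥ ω).
The clique on [2, 3, 10] has size 3, forcing χ ≥ 3, and the coloring below uses 3 colors, so χ(G) = 3.
A valid 3-coloring: color 1: [2, 5]; color 2: [10, 11]; color 3: [3, 6].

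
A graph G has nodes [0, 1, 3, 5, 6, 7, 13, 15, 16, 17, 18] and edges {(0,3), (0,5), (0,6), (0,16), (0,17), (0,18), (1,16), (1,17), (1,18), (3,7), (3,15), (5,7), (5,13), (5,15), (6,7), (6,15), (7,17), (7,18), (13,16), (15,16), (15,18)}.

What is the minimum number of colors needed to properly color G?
χ(G) = 2

Clique number ω(G) = 2 (lower bound: χ ≥ ω).
The graph is bipartite (no odd cycle), so 2 colors suffice: χ(G) = 2.
A valid 2-coloring: color 1: [0, 1, 7, 13, 15]; color 2: [3, 5, 6, 16, 17, 18].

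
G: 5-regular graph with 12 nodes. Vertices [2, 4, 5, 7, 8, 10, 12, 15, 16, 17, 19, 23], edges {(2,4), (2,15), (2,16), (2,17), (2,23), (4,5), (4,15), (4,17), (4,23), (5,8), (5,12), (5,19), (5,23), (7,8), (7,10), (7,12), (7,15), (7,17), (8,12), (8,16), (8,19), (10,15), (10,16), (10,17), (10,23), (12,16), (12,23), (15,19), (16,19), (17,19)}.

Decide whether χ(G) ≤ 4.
A valid 4-coloring: color 1: [8, 15, 17, 23]; color 2: [4, 10, 12, 19]; color 3: [5, 7, 16]; color 4: [2].
(χ(G) = 4 ≤ 4.)

Yes, G is 4-colorable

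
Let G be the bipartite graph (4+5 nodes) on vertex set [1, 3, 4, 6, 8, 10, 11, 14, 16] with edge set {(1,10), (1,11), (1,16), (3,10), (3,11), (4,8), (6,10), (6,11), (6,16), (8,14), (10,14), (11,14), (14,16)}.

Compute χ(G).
χ(G) = 2

Clique number ω(G) = 2 (lower bound: χ ≥ ω).
The graph is bipartite (no odd cycle), so 2 colors suffice: χ(G) = 2.
A valid 2-coloring: color 1: [8, 10, 11, 16]; color 2: [1, 3, 4, 6, 14].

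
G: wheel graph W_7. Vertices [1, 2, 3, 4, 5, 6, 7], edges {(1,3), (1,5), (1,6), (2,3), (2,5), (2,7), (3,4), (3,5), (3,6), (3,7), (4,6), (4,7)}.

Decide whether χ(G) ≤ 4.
A valid 4-coloring: color 1: [3]; color 2: [5, 6, 7]; color 3: [1, 2, 4].
(χ(G) = 3 ≤ 4.)

Yes, G is 4-colorable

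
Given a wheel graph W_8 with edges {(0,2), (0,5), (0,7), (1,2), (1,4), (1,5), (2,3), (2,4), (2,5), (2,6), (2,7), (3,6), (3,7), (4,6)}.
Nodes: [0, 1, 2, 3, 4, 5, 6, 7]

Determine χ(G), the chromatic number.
Clique number ω(G) = 3 (lower bound: χ ≥ ω).
Odd cycle [6, 4, 1, 5, 0, 7, 3] needs 3 colors (χ ≥ 3).
Vertex 2 is adjacent to every vertex of [0, 1, 3, 4, 5, 6, 7], which already need 3 colors among themselves, so 2 needs a new color (χ ≥ 4).
The coloring below uses 4 colors, so χ(G) = 4.
A valid 4-coloring: color 1: [2]; color 2: [1, 6, 7]; color 3: [3, 4, 5]; color 4: [0].

χ(G) = 4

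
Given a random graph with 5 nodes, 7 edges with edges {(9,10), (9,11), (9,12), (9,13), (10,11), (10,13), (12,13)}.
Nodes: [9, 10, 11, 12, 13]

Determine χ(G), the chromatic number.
Clique number ω(G) = 3 (lower bound: χ ≥ ω).
The clique on [9, 10, 11] has size 3, forcing χ ≥ 3, and the coloring below uses 3 colors, so χ(G) = 3.
A valid 3-coloring: color 1: [9]; color 2: [11, 13]; color 3: [10, 12].

χ(G) = 3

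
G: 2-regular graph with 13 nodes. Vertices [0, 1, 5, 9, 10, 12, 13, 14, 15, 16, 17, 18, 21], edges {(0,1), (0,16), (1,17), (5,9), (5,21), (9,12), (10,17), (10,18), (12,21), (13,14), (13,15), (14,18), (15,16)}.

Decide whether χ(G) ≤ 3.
Yes, G is 3-colorable

A valid 3-coloring: color 1: [1, 9, 10, 13, 16, 21]; color 2: [0, 5, 12, 14, 15, 17]; color 3: [18].
(χ(G) = 3 ≤ 3.)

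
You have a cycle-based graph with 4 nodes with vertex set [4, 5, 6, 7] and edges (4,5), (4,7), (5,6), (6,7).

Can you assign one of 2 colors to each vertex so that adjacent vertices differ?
Yes, G is 2-colorable

A valid 2-coloring: color 1: [5, 7]; color 2: [4, 6].
(χ(G) = 2 ≤ 2.)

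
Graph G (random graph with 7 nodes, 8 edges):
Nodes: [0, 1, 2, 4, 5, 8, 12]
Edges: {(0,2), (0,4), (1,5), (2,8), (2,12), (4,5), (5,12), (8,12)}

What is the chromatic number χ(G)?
χ(G) = 3

Clique number ω(G) = 3 (lower bound: χ ≥ ω).
The clique on [2, 8, 12] has size 3, forcing χ ≥ 3, and the coloring below uses 3 colors, so χ(G) = 3.
A valid 3-coloring: color 1: [1, 4, 12]; color 2: [2, 5]; color 3: [0, 8].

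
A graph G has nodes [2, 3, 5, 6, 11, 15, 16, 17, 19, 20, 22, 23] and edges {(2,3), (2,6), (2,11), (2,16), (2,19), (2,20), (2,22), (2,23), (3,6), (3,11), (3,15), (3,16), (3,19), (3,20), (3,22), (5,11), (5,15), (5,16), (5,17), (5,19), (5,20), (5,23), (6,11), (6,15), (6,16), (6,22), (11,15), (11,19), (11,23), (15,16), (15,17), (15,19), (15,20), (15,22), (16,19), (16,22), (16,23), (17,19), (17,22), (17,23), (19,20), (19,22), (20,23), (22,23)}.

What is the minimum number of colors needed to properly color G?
χ(G) = 5

Clique number ω(G) = 5 (lower bound: χ ≥ ω).
The clique on [2, 3, 16, 19, 22] has size 5, forcing χ ≥ 5, and the coloring below uses 5 colors, so χ(G) = 5.
A valid 5-coloring: color 1: [6, 19, 23]; color 2: [2, 15]; color 3: [3, 5]; color 4: [11, 20, 22]; color 5: [16, 17].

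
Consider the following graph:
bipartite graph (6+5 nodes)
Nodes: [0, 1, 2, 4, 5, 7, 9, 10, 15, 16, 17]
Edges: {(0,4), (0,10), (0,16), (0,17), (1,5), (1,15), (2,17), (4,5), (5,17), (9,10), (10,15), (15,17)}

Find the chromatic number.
χ(G) = 2

Clique number ω(G) = 2 (lower bound: χ ≥ ω).
The graph is bipartite (no odd cycle), so 2 colors suffice: χ(G) = 2.
A valid 2-coloring: color 1: [0, 2, 5, 7, 9, 15]; color 2: [1, 4, 10, 16, 17].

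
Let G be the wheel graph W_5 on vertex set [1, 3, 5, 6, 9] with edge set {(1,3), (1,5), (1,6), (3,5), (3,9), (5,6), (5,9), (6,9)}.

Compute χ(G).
Clique number ω(G) = 3 (lower bound: χ ≥ ω).
The clique on [1, 3, 5] has size 3, forcing χ ≥ 3, and the coloring below uses 3 colors, so χ(G) = 3.
A valid 3-coloring: color 1: [5]; color 2: [3, 6]; color 3: [1, 9].

χ(G) = 3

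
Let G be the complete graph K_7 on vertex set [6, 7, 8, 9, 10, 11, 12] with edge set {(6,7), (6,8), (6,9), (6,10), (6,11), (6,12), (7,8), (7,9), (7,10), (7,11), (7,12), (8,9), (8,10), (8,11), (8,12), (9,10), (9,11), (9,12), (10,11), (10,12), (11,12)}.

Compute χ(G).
χ(G) = 7

Clique number ω(G) = 7 (lower bound: χ ≥ ω).
The clique on [6, 7, 8, 9, 10, 11, 12] has size 7, forcing χ ≥ 7, and the coloring below uses 7 colors, so χ(G) = 7.
A valid 7-coloring: color 1: [11]; color 2: [6]; color 3: [12]; color 4: [7]; color 5: [10]; color 6: [9]; color 7: [8].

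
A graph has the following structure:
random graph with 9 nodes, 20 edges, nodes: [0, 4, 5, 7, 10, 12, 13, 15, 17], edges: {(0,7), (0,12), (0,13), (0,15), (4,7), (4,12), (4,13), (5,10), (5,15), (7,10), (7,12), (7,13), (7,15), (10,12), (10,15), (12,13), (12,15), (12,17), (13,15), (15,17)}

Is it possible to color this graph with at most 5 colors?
A valid 5-coloring: color 1: [5, 12]; color 2: [4, 15]; color 3: [7, 17]; color 4: [10, 13]; color 5: [0].
(χ(G) = 5 ≤ 5.)

Yes, G is 5-colorable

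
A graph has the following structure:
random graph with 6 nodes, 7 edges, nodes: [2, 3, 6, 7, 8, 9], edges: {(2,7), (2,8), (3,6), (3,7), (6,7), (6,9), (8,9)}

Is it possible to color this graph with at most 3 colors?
A valid 3-coloring: color 1: [7, 9]; color 2: [6, 8]; color 3: [2, 3].
(χ(G) = 3 ≤ 3.)

Yes, G is 3-colorable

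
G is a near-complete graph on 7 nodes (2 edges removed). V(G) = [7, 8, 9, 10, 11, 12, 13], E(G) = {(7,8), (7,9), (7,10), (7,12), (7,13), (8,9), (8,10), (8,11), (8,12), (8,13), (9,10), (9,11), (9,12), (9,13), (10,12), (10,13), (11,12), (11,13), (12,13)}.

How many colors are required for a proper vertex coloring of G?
χ(G) = 6

Clique number ω(G) = 6 (lower bound: χ ≥ ω).
The clique on [7, 8, 9, 10, 12, 13] has size 6, forcing χ ≥ 6, and the coloring below uses 6 colors, so χ(G) = 6.
A valid 6-coloring: color 1: [9]; color 2: [13]; color 3: [12]; color 4: [8]; color 5: [7, 11]; color 6: [10].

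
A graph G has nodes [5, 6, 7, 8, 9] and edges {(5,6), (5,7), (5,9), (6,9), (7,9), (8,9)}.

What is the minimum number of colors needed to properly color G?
χ(G) = 3

Clique number ω(G) = 3 (lower bound: χ ≥ ω).
The clique on [5, 6, 9] has size 3, forcing χ ≥ 3, and the coloring below uses 3 colors, so χ(G) = 3.
A valid 3-coloring: color 1: [9]; color 2: [5, 8]; color 3: [6, 7].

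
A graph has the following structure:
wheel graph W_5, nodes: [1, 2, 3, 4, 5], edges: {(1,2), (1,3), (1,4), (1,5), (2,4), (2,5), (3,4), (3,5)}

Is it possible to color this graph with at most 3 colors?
A valid 3-coloring: color 1: [1]; color 2: [4, 5]; color 3: [2, 3].
(χ(G) = 3 ≤ 3.)

Yes, G is 3-colorable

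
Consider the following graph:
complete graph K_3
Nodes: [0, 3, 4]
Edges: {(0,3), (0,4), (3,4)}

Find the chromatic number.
Clique number ω(G) = 3 (lower bound: χ ≥ ω).
The clique on [0, 3, 4] has size 3, forcing χ ≥ 3, and the coloring below uses 3 colors, so χ(G) = 3.
A valid 3-coloring: color 1: [0]; color 2: [4]; color 3: [3].

χ(G) = 3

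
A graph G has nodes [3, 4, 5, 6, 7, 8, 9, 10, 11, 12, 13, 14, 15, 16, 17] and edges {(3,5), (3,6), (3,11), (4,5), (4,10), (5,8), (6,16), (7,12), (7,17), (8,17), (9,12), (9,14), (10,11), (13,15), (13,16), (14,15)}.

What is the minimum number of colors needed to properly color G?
χ(G) = 3

Clique number ω(G) = 2 (lower bound: χ ≥ ω).
Odd cycle [11, 10, 4, 5, 3] needs 3 colors (χ ≥ 3).
The coloring below uses 3 colors, so χ(G) = 3.
A valid 3-coloring: color 1: [3, 7, 8, 9, 10, 15, 16]; color 2: [5, 6, 11, 12, 13, 14, 17]; color 3: [4].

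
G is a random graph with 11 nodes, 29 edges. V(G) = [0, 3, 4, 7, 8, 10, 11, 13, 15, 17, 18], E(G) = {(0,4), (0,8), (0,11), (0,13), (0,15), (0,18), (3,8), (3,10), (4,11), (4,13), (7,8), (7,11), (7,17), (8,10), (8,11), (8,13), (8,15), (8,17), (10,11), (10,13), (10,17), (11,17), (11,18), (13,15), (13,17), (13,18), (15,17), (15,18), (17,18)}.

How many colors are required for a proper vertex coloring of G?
Clique number ω(G) = 4 (lower bound: χ ≥ ω).
The clique on [0, 8, 13, 15] has size 4, forcing χ ≥ 4, and the coloring below uses 4 colors, so χ(G) = 4.
A valid 4-coloring: color 1: [4, 8, 18]; color 2: [0, 3, 17]; color 3: [11, 13]; color 4: [7, 10, 15].

χ(G) = 4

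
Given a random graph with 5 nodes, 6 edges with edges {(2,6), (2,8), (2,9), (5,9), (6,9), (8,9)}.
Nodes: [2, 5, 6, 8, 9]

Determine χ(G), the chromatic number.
Clique number ω(G) = 3 (lower bound: χ ≥ ω).
The clique on [2, 8, 9] has size 3, forcing χ ≥ 3, and the coloring below uses 3 colors, so χ(G) = 3.
A valid 3-coloring: color 1: [9]; color 2: [2, 5]; color 3: [6, 8].

χ(G) = 3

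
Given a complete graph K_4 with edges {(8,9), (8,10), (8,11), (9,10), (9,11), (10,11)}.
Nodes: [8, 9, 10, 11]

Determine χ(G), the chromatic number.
Clique number ω(G) = 4 (lower bound: χ ≥ ω).
The clique on [8, 9, 10, 11] has size 4, forcing χ ≥ 4, and the coloring below uses 4 colors, so χ(G) = 4.
A valid 4-coloring: color 1: [10]; color 2: [11]; color 3: [8]; color 4: [9].

χ(G) = 4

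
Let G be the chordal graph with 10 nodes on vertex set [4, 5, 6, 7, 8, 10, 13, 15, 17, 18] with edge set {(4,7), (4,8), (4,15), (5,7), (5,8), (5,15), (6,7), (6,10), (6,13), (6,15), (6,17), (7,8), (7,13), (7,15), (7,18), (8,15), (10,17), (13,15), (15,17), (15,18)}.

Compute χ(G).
χ(G) = 4

Clique number ω(G) = 4 (lower bound: χ ≥ ω).
The clique on [4, 7, 8, 15] has size 4, forcing χ ≥ 4, and the coloring below uses 4 colors, so χ(G) = 4.
A valid 4-coloring: color 1: [10, 15]; color 2: [7, 17]; color 3: [6, 8, 18]; color 4: [4, 5, 13].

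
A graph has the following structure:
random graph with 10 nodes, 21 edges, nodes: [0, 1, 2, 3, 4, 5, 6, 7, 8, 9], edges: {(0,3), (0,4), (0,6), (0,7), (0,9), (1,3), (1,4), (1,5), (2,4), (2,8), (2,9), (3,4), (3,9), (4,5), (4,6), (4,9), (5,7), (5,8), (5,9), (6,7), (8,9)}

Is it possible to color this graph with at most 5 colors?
A valid 5-coloring: color 1: [4, 7, 8]; color 2: [1, 6, 9]; color 3: [0, 2, 5]; color 4: [3].
(χ(G) = 4 ≤ 5.)

Yes, G is 5-colorable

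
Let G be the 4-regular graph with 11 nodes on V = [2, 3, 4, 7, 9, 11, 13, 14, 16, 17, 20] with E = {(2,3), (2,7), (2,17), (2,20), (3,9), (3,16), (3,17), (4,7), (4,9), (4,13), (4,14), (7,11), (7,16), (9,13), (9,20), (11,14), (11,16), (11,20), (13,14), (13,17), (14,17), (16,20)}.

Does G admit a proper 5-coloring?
Yes, G is 5-colorable

A valid 5-coloring: color 1: [3, 7, 13, 20]; color 2: [2, 9, 14, 16]; color 3: [4, 11, 17].
(χ(G) = 3 ≤ 5.)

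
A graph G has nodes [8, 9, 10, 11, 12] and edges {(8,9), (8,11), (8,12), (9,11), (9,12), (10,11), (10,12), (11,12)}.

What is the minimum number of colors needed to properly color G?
Clique number ω(G) = 4 (lower bound: χ ≥ ω).
The clique on [8, 9, 11, 12] has size 4, forcing χ ≥ 4, and the coloring below uses 4 colors, so χ(G) = 4.
A valid 4-coloring: color 1: [11]; color 2: [12]; color 3: [8, 10]; color 4: [9].

χ(G) = 4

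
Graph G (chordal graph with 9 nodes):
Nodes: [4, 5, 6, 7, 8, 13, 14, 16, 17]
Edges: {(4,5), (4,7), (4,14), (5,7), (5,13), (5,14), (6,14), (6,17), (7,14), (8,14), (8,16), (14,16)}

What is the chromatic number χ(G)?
Clique number ω(G) = 4 (lower bound: χ ≥ ω).
The clique on [4, 5, 7, 14] has size 4, forcing χ ≥ 4, and the coloring below uses 4 colors, so χ(G) = 4.
A valid 4-coloring: color 1: [13, 14, 17]; color 2: [5, 6, 16]; color 3: [7, 8]; color 4: [4].

χ(G) = 4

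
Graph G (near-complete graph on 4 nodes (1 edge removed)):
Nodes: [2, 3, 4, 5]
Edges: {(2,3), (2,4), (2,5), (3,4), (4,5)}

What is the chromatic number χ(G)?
χ(G) = 3

Clique number ω(G) = 3 (lower bound: χ ≥ ω).
The clique on [2, 3, 4] has size 3, forcing χ ≥ 3, and the coloring below uses 3 colors, so χ(G) = 3.
A valid 3-coloring: color 1: [4]; color 2: [2]; color 3: [3, 5].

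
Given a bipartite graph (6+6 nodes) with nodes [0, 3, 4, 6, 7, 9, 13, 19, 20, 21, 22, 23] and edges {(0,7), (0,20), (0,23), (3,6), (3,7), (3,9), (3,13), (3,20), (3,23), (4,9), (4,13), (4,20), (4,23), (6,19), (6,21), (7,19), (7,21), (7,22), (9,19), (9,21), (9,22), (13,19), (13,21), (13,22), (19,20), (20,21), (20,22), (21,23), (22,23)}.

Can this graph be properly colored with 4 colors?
Yes, G is 4-colorable

A valid 4-coloring: color 1: [6, 7, 9, 13, 20, 23]; color 2: [0, 3, 4, 19, 21, 22].
(χ(G) = 2 ≤ 4.)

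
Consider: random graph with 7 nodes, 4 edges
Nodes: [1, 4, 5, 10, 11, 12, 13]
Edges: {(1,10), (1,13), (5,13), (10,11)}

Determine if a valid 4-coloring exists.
A valid 4-coloring: color 1: [1, 4, 5, 11, 12]; color 2: [10, 13].
(χ(G) = 2 ≤ 4.)

Yes, G is 4-colorable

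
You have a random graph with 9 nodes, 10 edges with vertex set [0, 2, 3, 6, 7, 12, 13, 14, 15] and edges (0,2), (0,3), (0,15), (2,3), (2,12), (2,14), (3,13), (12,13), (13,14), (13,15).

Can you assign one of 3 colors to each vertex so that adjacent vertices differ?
A valid 3-coloring: color 1: [2, 6, 7, 13]; color 2: [3, 12, 14, 15]; color 3: [0].
(χ(G) = 3 ≤ 3.)

Yes, G is 3-colorable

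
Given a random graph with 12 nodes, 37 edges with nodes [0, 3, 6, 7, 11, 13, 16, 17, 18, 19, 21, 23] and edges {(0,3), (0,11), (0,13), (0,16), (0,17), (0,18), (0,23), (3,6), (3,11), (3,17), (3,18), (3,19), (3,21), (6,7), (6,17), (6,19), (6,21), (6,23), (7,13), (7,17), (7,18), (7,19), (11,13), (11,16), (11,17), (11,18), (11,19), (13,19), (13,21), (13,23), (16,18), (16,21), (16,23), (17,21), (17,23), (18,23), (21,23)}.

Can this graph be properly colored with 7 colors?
A valid 7-coloring: color 1: [7, 11, 23]; color 2: [3, 13, 16]; color 3: [17, 18, 19]; color 4: [0, 6]; color 5: [21].
(χ(G) = 5 ≤ 7.)

Yes, G is 7-colorable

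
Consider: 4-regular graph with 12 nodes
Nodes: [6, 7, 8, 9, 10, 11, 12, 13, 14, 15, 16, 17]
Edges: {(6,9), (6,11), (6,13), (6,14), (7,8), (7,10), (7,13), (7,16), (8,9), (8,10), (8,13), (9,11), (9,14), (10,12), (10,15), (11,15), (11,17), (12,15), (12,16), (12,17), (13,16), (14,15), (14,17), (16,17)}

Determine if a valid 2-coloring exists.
No, G is not 2-colorable

The clique on vertices [6, 9, 11] has size 3 > 2, so it alone needs 3 colors.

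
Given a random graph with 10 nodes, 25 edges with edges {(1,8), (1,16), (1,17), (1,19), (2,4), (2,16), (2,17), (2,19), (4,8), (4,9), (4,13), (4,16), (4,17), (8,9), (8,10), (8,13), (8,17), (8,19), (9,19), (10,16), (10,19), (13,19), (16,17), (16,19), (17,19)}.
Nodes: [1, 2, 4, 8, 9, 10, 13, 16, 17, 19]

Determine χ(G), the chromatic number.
χ(G) = 4

Clique number ω(G) = 4 (lower bound: χ ≥ ω).
The clique on [1, 8, 17, 19] has size 4, forcing χ ≥ 4, and the coloring below uses 4 colors, so χ(G) = 4.
A valid 4-coloring: color 1: [4, 19]; color 2: [8, 16]; color 3: [9, 10, 13, 17]; color 4: [1, 2].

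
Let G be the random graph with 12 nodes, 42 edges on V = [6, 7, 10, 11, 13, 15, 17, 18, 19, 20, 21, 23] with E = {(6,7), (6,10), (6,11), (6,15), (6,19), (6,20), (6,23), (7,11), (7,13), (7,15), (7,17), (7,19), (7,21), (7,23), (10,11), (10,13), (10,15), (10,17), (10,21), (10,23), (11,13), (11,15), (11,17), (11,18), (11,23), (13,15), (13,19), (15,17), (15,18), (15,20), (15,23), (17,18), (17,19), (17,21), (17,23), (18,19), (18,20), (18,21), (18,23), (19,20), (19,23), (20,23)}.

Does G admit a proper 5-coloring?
Yes, G is 5-colorable

A valid 5-coloring: color 1: [13, 21, 23]; color 2: [15, 19]; color 3: [6, 17]; color 4: [7, 10, 18]; color 5: [11, 20].
(χ(G) = 5 ≤ 5.)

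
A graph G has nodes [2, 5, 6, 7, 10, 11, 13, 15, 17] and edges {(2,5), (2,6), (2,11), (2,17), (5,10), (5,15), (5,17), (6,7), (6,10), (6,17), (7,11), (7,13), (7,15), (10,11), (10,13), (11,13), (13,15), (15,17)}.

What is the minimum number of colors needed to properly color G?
χ(G) = 4

Clique number ω(G) = 3 (lower bound: χ ≥ ω).
Suppose a proper 3-coloring c exists. The clique [2, 5, 17] takes 3 distinct colors; by symmetry let c(2) = 1, c(5) = 2, c(17) = 3.
- Vertex 6: neighbors [2, 17] already have colors [1, 3] ⇒ c(6) = 2.
- Vertex 15: neighbors [5, 17] already have colors [2, 3] ⇒ c(15) = 1.
- Vertex 7: neighbors [15, 6] already have colors [1, 2] ⇒ c(7) = 3.
- Vertex 11: neighbors [2, 7] already have colors [1, 3] ⇒ c(11) = 2.
- Vertex 13: neighbors [15, 11, 7] already have colors [1, 2, 3] — all 3 colors blocked. Contradiction.
The forced assignments end in a contradiction, so G has no proper 3-coloring (χ ≥ 4).
The coloring below uses 4 colors, so χ(G) = 4.
A valid 4-coloring: color 1: [5, 6, 11]; color 2: [7, 10, 17]; color 3: [2, 15]; color 4: [13].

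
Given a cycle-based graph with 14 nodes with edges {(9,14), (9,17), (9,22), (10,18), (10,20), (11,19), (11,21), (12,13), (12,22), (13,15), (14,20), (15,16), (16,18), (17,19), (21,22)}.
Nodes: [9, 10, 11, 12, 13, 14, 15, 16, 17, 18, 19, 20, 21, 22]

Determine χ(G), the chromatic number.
χ(G) = 2

Clique number ω(G) = 2 (lower bound: χ ≥ ω).
The graph is bipartite (no odd cycle), so 2 colors suffice: χ(G) = 2.
A valid 2-coloring: color 1: [10, 11, 13, 14, 16, 17, 22]; color 2: [9, 12, 15, 18, 19, 20, 21].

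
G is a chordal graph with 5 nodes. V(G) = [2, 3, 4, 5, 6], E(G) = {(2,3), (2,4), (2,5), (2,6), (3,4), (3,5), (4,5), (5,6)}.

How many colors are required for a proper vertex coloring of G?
Clique number ω(G) = 4 (lower bound: χ ≥ ω).
The clique on [2, 3, 4, 5] has size 4, forcing χ ≥ 4, and the coloring below uses 4 colors, so χ(G) = 4.
A valid 4-coloring: color 1: [5]; color 2: [2]; color 3: [3, 6]; color 4: [4].

χ(G) = 4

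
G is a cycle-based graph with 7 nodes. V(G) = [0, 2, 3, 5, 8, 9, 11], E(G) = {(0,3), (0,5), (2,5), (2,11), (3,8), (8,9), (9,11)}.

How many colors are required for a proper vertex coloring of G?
Clique number ω(G) = 2 (lower bound: χ ≥ ω).
Odd cycle [0, 3, 8, 9, 11, 2, 5] needs 3 colors (χ ≥ 3).
The coloring below uses 3 colors, so χ(G) = 3.
A valid 3-coloring: color 1: [0, 2, 8]; color 2: [3, 5, 9]; color 3: [11].

χ(G) = 3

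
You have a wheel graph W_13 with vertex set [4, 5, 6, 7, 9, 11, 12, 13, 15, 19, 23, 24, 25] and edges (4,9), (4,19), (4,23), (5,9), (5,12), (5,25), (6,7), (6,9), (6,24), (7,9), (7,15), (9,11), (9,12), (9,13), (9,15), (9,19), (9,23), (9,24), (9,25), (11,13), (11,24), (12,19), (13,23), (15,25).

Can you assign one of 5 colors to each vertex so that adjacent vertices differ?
Yes, G is 5-colorable

A valid 5-coloring: color 1: [9]; color 2: [5, 6, 11, 15, 19, 23]; color 3: [4, 7, 12, 13, 24, 25].
(χ(G) = 3 ≤ 5.)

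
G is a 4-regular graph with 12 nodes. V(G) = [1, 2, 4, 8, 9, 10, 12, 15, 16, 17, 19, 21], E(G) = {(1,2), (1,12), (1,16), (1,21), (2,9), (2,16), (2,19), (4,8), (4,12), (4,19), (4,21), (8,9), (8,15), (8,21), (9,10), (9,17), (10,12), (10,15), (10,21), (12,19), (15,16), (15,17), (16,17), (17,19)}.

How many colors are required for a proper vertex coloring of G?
Clique number ω(G) = 3 (lower bound: χ ≥ ω).
The clique on [1, 2, 16] has size 3, forcing χ ≥ 3, and the coloring below uses 3 colors, so χ(G) = 3.
A valid 3-coloring: color 1: [2, 12, 17, 21]; color 2: [1, 4, 9, 15]; color 3: [8, 10, 16, 19].

χ(G) = 3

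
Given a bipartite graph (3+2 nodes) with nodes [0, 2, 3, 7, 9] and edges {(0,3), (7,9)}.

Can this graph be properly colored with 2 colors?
Yes, G is 2-colorable

A valid 2-coloring: color 1: [0, 2, 9]; color 2: [3, 7].
(χ(G) = 2 ≤ 2.)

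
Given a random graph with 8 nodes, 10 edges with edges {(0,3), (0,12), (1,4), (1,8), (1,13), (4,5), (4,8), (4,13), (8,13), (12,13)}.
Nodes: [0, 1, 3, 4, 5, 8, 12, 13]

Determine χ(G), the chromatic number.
Clique number ω(G) = 4 (lower bound: χ ≥ ω).
The clique on [1, 4, 8, 13] has size 4, forcing χ ≥ 4, and the coloring below uses 4 colors, so χ(G) = 4.
A valid 4-coloring: color 1: [3, 4, 12]; color 2: [0, 5, 13]; color 3: [8]; color 4: [1].

χ(G) = 4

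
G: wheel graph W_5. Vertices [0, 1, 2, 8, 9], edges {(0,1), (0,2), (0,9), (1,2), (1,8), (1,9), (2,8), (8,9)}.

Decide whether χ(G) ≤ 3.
A valid 3-coloring: color 1: [1]; color 2: [0, 8]; color 3: [2, 9].
(χ(G) = 3 ≤ 3.)

Yes, G is 3-colorable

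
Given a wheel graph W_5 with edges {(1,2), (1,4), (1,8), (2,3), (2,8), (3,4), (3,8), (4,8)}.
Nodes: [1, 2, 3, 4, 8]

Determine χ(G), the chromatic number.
χ(G) = 3

Clique number ω(G) = 3 (lower bound: χ ≥ ω).
The clique on [1, 2, 8] has size 3, forcing χ ≥ 3, and the coloring below uses 3 colors, so χ(G) = 3.
A valid 3-coloring: color 1: [8]; color 2: [1, 3]; color 3: [2, 4].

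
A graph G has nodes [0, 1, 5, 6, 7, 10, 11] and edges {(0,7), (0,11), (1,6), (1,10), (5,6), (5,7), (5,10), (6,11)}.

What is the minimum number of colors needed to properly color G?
χ(G) = 3

Clique number ω(G) = 2 (lower bound: χ ≥ ω).
Odd cycle [0, 11, 6, 5, 7] needs 3 colors (χ ≥ 3).
The coloring below uses 3 colors, so χ(G) = 3.
A valid 3-coloring: color 1: [0, 1, 5]; color 2: [6, 7, 10]; color 3: [11].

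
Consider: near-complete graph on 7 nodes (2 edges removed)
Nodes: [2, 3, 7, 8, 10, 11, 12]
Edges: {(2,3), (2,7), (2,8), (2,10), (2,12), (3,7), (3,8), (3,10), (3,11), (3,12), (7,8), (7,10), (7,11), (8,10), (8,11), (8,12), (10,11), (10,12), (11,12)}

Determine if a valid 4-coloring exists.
No, G is not 4-colorable

The clique on vertices [2, 3, 8, 10, 12] has size 5 > 4, so it alone needs 5 colors.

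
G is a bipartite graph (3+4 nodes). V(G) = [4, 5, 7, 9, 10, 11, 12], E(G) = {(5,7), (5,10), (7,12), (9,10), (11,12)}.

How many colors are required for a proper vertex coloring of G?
Clique number ω(G) = 2 (lower bound: χ ≥ ω).
The graph is bipartite (no odd cycle), so 2 colors suffice: χ(G) = 2.
A valid 2-coloring: color 1: [4, 5, 9, 12]; color 2: [7, 10, 11].

χ(G) = 2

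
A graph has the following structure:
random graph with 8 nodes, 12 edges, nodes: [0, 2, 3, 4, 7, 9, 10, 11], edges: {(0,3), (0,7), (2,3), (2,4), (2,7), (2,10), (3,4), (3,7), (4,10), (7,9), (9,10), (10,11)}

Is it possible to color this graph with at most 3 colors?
Yes, G is 3-colorable

A valid 3-coloring: color 1: [3, 10]; color 2: [4, 7, 11]; color 3: [0, 2, 9].
(χ(G) = 3 ≤ 3.)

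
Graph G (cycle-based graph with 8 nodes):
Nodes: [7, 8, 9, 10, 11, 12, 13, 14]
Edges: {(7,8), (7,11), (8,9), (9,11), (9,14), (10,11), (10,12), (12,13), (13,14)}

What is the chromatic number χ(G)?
Clique number ω(G) = 2 (lower bound: χ ≥ ω).
The graph is bipartite (no odd cycle), so 2 colors suffice: χ(G) = 2.
A valid 2-coloring: color 1: [8, 11, 12, 14]; color 2: [7, 9, 10, 13].

χ(G) = 2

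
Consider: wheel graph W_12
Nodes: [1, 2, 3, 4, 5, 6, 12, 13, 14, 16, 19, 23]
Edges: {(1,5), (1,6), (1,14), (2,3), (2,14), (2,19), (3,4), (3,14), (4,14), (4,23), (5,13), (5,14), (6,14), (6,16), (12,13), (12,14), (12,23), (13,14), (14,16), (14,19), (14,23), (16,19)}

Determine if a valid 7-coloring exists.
A valid 7-coloring: color 1: [14]; color 2: [1, 3, 13, 16, 23]; color 3: [2, 4, 5, 6, 12]; color 4: [19].
(χ(G) = 4 ≤ 7.)

Yes, G is 7-colorable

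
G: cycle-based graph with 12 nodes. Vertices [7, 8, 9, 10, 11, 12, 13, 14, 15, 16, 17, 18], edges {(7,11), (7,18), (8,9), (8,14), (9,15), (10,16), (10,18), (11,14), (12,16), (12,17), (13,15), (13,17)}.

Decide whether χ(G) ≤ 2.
Yes, G is 2-colorable

A valid 2-coloring: color 1: [7, 9, 10, 12, 13, 14]; color 2: [8, 11, 15, 16, 17, 18].
(χ(G) = 2 ≤ 2.)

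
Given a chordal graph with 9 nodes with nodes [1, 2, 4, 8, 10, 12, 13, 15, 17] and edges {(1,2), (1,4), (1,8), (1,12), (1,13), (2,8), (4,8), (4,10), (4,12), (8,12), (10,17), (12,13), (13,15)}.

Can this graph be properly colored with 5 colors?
Yes, G is 5-colorable

A valid 5-coloring: color 1: [1, 10, 15]; color 2: [2, 12, 17]; color 3: [4, 13]; color 4: [8].
(χ(G) = 4 ≤ 5.)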